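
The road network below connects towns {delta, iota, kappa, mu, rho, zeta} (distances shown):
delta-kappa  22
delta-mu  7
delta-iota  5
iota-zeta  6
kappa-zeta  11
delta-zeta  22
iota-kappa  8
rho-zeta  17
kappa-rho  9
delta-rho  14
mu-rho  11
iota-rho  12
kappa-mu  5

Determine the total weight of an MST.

Prim's algorithm from zeta:
Step 1: frontier [iota-zeta 6, kappa-zeta 11, rho-zeta 17, delta-zeta 22] → take iota-zeta (6); add iota.
Step 2: frontier [delta-iota 5, iota-kappa 8, iota-rho 12, kappa-zeta 11, rho-zeta 17, delta-zeta 22] → take delta-iota (5); add delta.
Step 3: frontier [delta-mu 7, delta-rho 14, delta-kappa 22, iota-kappa 8, iota-rho 12, kappa-zeta 11, rho-zeta 17] → take delta-mu (7); add mu.
Step 4: frontier [delta-rho 14, delta-kappa 22, iota-kappa 8, iota-rho 12, kappa-mu 5, mu-rho 11, kappa-zeta 11, rho-zeta 17] → take kappa-mu (5); add kappa.
Step 5: frontier [delta-rho 14, iota-rho 12, kappa-rho 9, mu-rho 11, rho-zeta 17] → take kappa-rho (9); add rho.
MST edges: iota-zeta, delta-iota, delta-mu, kappa-mu, kappa-rho; total weight 6+5+7+5+9 = 32.

32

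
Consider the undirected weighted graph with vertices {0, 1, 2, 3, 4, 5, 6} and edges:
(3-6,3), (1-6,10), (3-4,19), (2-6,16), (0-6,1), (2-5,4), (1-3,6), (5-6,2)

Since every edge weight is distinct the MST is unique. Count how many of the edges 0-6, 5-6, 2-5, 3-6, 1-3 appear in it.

Kruskal's algorithm — process edges by increasing weight (ties by edge label):
0-6 (1): add. Components now {0,6} {1} {2} {3} {4} {5}
5-6 (2): add. Components now {0,5,6} {1} {2} {3} {4}
3-6 (3): add. Components now {0,3,5,6} {1} {2} {4}
2-5 (4): add. Components now {0,2,3,5,6} {1} {4}
1-3 (6): add. Components now {0,1,2,3,5,6} {4}
1-6 (10): skip — 1 and 6 already connected.
2-6 (16): skip — 2 and 6 already connected.
3-4 (19): add. Components now {0,1,2,3,4,5,6}
MST edge set: {0-6, 5-6, 3-6, 2-5, 1-3, 3-4}.
Of the listed edges, {0-6, 5-6, 2-5, 3-6, 1-3} are in the MST → 5.

5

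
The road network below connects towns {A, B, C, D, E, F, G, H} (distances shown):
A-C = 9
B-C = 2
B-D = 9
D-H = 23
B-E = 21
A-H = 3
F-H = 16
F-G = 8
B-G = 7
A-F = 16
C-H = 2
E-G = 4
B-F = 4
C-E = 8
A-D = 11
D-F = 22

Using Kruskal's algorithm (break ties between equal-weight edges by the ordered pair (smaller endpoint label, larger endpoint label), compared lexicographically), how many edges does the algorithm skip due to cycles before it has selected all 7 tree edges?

3

Kruskal's algorithm — process edges by increasing weight (ties by edge label):
B-C (2): add — endpoints in different components.
C-H (2): add — endpoints in different components.
A-H (3): add — endpoints in different components.
B-F (4): add — endpoints in different components.
E-G (4): add — endpoints in different components.
B-G (7): add — endpoints in different components.
C-E (8): skip — C and E already connected.
F-G (8): skip — F and G already connected.
A-C (9): skip — A and C already connected.
B-D (9): add — endpoints in different components.
Edges rejected before the tree was complete: 3.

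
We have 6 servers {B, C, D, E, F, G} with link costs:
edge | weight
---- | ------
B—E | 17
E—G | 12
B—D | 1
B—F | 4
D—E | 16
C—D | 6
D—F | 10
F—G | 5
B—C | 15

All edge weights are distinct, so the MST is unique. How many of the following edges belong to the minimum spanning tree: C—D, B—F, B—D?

3

Kruskal's algorithm — process edges by increasing weight (ties by edge label):
B—D (1): add — endpoints in different components.
B—F (4): add — endpoints in different components.
F—G (5): add — endpoints in different components.
C—D (6): add — endpoints in different components.
D—F (10): skip — D and F already connected.
E—G (12): add — endpoints in different components.
MST edge set: {B—D, B—F, F—G, C—D, E—G}.
Of the listed edges, {C—D, B—F, B—D} are in the MST → 3.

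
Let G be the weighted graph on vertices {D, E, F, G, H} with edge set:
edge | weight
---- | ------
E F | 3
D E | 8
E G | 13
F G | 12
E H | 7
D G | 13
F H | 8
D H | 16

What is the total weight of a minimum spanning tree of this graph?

30

Prim's algorithm from H:
Step 1: frontier [E H 7, F H 8, D H 16] → take E H (7); add E.
Step 2: frontier [E F 3, D E 8, E G 13, F H 8, D H 16] → take E F (3); add F.
Step 3: frontier [D E 8, E G 13, F G 12, D H 16] → take D E (8); add D.
Step 4: frontier [D G 13, E G 13, F G 12] → take F G (12); add G.
MST edges: E H, E F, D E, F G; total weight 7+3+8+12 = 30.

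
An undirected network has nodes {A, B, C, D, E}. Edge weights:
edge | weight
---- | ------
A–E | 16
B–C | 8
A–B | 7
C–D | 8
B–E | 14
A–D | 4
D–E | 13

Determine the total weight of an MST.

32

Kruskal: consider edges lightest-first.
A–D (4): add. Components now {A,D} {B} {C} {E}
A–B (7): add. Components now {A,B,D} {C} {E}
B–C (8): add. Components now {A,B,C,D} {E}
C–D (8): skip — C and D already connected.
D–E (13): add. Components now {A,B,C,D,E}
MST edges: A–D, A–B, B–C, D–E; total weight 4+7+8+13 = 32.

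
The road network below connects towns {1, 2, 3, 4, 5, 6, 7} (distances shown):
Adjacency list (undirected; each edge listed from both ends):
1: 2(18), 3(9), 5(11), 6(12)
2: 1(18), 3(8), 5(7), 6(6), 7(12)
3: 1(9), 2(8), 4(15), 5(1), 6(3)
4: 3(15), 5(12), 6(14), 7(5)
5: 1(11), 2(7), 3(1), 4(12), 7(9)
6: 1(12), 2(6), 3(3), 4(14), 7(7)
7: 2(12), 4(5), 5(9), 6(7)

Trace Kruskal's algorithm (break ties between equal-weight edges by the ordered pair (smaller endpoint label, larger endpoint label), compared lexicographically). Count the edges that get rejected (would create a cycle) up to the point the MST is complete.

2

Sort edges by weight, then run Kruskal:
3–5 (1): add. Components now {1} {2} {3,5} {4} {6} {7}
3–6 (3): add. Components now {1} {2} {3,5,6} {4} {7}
4–7 (5): add. Components now {1} {2} {3,5,6} {4,7}
2–6 (6): add. Components now {1} {2,3,5,6} {4,7}
2–5 (7): skip — 2 and 5 already connected.
6–7 (7): add. Components now {1} {2,3,4,5,6,7}
2–3 (8): skip — 2 and 3 already connected.
1–3 (9): add. Components now {1,2,3,4,5,6,7}
Edges rejected before the tree was complete: 2.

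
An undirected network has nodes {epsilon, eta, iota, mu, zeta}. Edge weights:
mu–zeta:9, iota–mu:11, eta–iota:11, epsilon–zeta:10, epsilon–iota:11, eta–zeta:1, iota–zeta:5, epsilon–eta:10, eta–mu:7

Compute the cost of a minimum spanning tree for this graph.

Prim, starting at epsilon.
Step 1: frontier [epsilon–eta 10, epsilon–zeta 10, epsilon–iota 11] → take epsilon–eta (10); add eta.
Step 2: frontier [epsilon–zeta 10, epsilon–iota 11, eta–zeta 1, eta–mu 7, eta–iota 11] → take eta–zeta (1); add zeta.
Step 3: frontier [epsilon–iota 11, eta–mu 7, eta–iota 11, iota–zeta 5, mu–zeta 9] → take iota–zeta (5); add iota.
Step 4: frontier [eta–mu 7, iota–mu 11, mu–zeta 9] → take eta–mu (7); add mu.
MST edges: epsilon–eta, eta–zeta, iota–zeta, eta–mu; total weight 10+1+5+7 = 23.

23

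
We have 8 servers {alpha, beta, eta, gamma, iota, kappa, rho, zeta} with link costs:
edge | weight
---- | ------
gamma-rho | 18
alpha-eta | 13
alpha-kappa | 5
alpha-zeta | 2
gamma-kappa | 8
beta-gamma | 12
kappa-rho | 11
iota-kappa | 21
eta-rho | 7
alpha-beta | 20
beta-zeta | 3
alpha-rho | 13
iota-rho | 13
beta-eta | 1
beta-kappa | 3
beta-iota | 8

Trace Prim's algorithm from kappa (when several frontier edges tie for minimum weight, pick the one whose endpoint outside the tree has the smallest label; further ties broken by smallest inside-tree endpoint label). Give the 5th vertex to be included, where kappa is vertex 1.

alpha

Prim's algorithm from kappa:
Step 1: cheapest edge leaving the tree is beta-kappa (3); add beta.
Step 2: cheapest edge leaving the tree is beta-eta (1); add eta.
Step 3: cheapest edge leaving the tree is beta-zeta (3); add zeta.
Step 4: cheapest edge leaving the tree is alpha-zeta (2); add alpha.
Step 5: cheapest edge leaving the tree is eta-rho (7); add rho.
Step 6: cheapest edge leaving the tree is gamma-kappa (8); add gamma.
Step 7: cheapest edge leaving the tree is beta-iota (8); add iota.
Vertex order: kappa, beta, eta, zeta, alpha, rho, gamma, iota. The 5th vertex is alpha.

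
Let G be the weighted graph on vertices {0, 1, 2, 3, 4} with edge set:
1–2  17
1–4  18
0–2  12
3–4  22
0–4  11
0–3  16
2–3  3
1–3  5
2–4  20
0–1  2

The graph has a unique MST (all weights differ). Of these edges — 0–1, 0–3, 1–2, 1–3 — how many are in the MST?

2

Sort edges by weight, then run Kruskal:
0–1 (2): add. Components now {0,1} {2} {3} {4}
2–3 (3): add. Components now {0,1} {2,3} {4}
1–3 (5): add. Components now {0,1,2,3} {4}
0–4 (11): add. Components now {0,1,2,3,4}
MST edge set: {0–1, 2–3, 1–3, 0–4}.
Of the listed edges, {0–1, 1–3} are in the MST → 2.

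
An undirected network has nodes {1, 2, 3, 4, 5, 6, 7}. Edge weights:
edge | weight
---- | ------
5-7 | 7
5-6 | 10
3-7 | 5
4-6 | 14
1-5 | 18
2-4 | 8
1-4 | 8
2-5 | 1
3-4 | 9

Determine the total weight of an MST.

Kruskal's algorithm — process edges by increasing weight (ties by edge label):
2-5 (1): add — endpoints in different components.
3-7 (5): add — endpoints in different components.
5-7 (7): add — endpoints in different components.
1-4 (8): add — endpoints in different components.
2-4 (8): add — endpoints in different components.
3-4 (9): skip — 3 and 4 already connected.
5-6 (10): add — endpoints in different components.
MST edges: 2-5, 3-7, 5-7, 1-4, 2-4, 5-6; total weight 1+5+7+8+8+10 = 39.

39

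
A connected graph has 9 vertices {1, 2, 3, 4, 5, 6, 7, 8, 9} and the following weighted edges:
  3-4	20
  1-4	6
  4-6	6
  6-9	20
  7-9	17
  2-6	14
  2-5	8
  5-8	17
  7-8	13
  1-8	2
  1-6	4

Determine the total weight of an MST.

Prim, starting at 8.
Step 1: cheapest edge leaving the tree is 1-8 (2); add 1.
Step 2: cheapest edge leaving the tree is 1-6 (4); add 6.
Step 3: cheapest edge leaving the tree is 1-4 (6); add 4.
Step 4: cheapest edge leaving the tree is 7-8 (13); add 7.
Step 5: cheapest edge leaving the tree is 2-6 (14); add 2.
Step 6: cheapest edge leaving the tree is 2-5 (8); add 5.
Step 7: cheapest edge leaving the tree is 7-9 (17); add 9.
Step 8: cheapest edge leaving the tree is 3-4 (20); add 3.
MST edges: 1-8, 1-6, 1-4, 7-8, 2-6, 2-5, 7-9, 3-4; total weight 2+4+6+13+14+8+17+20 = 84.

84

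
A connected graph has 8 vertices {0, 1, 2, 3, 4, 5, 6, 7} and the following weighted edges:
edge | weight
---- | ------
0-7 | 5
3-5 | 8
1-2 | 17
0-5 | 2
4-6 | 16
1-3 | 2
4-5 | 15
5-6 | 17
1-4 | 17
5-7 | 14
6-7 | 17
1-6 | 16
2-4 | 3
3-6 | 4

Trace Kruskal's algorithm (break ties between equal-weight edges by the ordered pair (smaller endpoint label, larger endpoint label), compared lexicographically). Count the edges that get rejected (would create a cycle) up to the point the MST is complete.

Sort edges by weight, then run Kruskal:
0-5 (2): add — endpoints in different components.
1-3 (2): add — endpoints in different components.
2-4 (3): add — endpoints in different components.
3-6 (4): add — endpoints in different components.
0-7 (5): add — endpoints in different components.
3-5 (8): add — endpoints in different components.
5-7 (14): skip — 5 and 7 already connected.
4-5 (15): add — endpoints in different components.
Edges rejected before the tree was complete: 1.

1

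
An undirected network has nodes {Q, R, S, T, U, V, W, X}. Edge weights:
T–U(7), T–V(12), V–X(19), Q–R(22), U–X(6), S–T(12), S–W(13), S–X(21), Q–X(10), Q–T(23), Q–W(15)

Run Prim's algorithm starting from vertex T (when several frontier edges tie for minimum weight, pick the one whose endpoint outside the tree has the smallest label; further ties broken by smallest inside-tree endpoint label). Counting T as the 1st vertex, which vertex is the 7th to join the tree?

Grow the tree from T using Prim:
Step 1: frontier [T–U 7, S–T 12, T–V 12, Q–T 23] → take T–U (7); add U.
Step 2: frontier [S–T 12, T–V 12, Q–T 23, U–X 6] → take U–X (6); add X.
Step 3: frontier [S–T 12, T–V 12, Q–T 23, Q–X 10, V–X 19, S–X 21] → take Q–X (10); add Q.
Step 4: frontier [Q–W 15, Q–R 22, S–T 12, T–V 12, V–X 19, S–X 21] → take S–T (12); add S.
Step 5: frontier [Q–W 15, Q–R 22, S–W 13, T–V 12, V–X 19] → take T–V (12); add V.
Step 6: frontier [Q–W 15, Q–R 22, S–W 13] → take S–W (13); add W.
Step 7: frontier [Q–R 22] → take Q–R (22); add R.
Vertex order: T, U, X, Q, S, V, W, R. The 7th vertex is W.

W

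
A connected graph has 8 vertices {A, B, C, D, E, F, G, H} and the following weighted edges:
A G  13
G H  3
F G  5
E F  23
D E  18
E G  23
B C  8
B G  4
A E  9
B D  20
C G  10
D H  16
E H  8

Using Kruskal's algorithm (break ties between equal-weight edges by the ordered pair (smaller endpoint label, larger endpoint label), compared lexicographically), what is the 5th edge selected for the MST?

E-H

Kruskal: consider edges lightest-first.
G H (3): add — endpoints in different components.
B G (4): add — endpoints in different components.
F G (5): add — endpoints in different components.
B C (8): add — endpoints in different components.
E H (8): add — endpoints in different components.
A E (9): add — endpoints in different components.
C G (10): skip — C and G already connected.
A G (13): skip — A and G already connected.
D H (16): add — endpoints in different components.
The 5th edge added is E H.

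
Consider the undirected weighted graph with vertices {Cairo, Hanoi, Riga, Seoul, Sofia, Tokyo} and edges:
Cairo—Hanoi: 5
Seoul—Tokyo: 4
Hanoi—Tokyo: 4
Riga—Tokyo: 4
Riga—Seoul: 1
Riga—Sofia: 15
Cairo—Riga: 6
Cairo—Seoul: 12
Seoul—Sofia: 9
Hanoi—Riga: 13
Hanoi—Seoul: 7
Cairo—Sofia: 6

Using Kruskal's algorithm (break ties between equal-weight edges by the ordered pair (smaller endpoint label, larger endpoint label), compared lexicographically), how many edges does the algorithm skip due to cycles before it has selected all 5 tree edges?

Kruskal's algorithm — process edges by increasing weight (ties by edge label):
Riga—Seoul (1): add — endpoints in different components.
Hanoi—Tokyo (4): add — endpoints in different components.
Riga—Tokyo (4): add — endpoints in different components.
Seoul—Tokyo (4): skip — Tokyo and Seoul already connected.
Cairo—Hanoi (5): add — endpoints in different components.
Cairo—Riga (6): skip — Cairo and Riga already connected.
Cairo—Sofia (6): add — endpoints in different components.
Edges rejected before the tree was complete: 2.

2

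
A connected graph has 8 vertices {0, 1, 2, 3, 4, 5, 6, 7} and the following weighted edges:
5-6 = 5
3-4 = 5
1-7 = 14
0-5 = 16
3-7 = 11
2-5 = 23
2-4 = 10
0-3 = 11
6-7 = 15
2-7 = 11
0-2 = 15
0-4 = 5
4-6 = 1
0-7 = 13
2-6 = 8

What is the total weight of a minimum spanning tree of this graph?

49

Kruskal's algorithm — process edges by increasing weight (ties by edge label):
4-6 (1): add — endpoints in different components.
0-4 (5): add — endpoints in different components.
3-4 (5): add — endpoints in different components.
5-6 (5): add — endpoints in different components.
2-6 (8): add — endpoints in different components.
2-4 (10): skip — 2 and 4 already connected.
0-3 (11): skip — 0 and 3 already connected.
2-7 (11): add — endpoints in different components.
3-7 (11): skip — 3 and 7 already connected.
0-7 (13): skip — 0 and 7 already connected.
1-7 (14): add — endpoints in different components.
MST edges: 4-6, 0-4, 3-4, 5-6, 2-6, 2-7, 1-7; total weight 1+5+5+5+8+11+14 = 49.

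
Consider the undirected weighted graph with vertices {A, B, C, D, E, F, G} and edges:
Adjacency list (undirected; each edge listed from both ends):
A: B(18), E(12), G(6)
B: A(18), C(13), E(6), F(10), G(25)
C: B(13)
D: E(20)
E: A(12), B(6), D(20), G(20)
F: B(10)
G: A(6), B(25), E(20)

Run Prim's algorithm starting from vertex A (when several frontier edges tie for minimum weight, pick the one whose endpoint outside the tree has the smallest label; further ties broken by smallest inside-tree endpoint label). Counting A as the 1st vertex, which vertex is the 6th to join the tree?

C

Prim, starting at A.
Step 1: cheapest edge leaving the tree is A-G (6); add G.
Step 2: cheapest edge leaving the tree is A-E (12); add E.
Step 3: cheapest edge leaving the tree is B-E (6); add B.
Step 4: cheapest edge leaving the tree is B-F (10); add F.
Step 5: cheapest edge leaving the tree is B-C (13); add C.
Step 6: cheapest edge leaving the tree is D-E (20); add D.
Vertex order: A, G, E, B, F, C, D. The 6th vertex is C.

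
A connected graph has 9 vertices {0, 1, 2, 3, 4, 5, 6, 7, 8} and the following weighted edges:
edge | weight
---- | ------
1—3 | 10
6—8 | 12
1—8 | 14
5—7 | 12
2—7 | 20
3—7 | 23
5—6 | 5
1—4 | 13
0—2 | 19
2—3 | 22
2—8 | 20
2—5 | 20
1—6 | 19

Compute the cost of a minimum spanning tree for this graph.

Kruskal: consider edges lightest-first.
5—6 (5): add — endpoints in different components.
1—3 (10): add — endpoints in different components.
5—7 (12): add — endpoints in different components.
6—8 (12): add — endpoints in different components.
1—4 (13): add — endpoints in different components.
1—8 (14): add — endpoints in different components.
0—2 (19): add — endpoints in different components.
1—6 (19): skip — 1 and 6 already connected.
2—5 (20): add — endpoints in different components.
MST edges: 5—6, 1—3, 5—7, 6—8, 1—4, 1—8, 0—2, 2—5; total weight 5+10+12+12+13+14+19+20 = 105.

105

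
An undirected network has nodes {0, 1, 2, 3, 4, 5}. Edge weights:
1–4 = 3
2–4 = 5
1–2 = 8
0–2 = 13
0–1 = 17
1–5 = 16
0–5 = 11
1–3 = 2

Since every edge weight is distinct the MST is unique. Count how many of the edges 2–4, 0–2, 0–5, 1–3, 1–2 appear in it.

Kruskal's algorithm — process edges by increasing weight (ties by edge label):
1–3 (2): add — endpoints in different components.
1–4 (3): add — endpoints in different components.
2–4 (5): add — endpoints in different components.
1–2 (8): skip — 1 and 2 already connected.
0–5 (11): add — endpoints in different components.
0–2 (13): add — endpoints in different components.
MST edge set: {1–3, 1–4, 2–4, 0–5, 0–2}.
Of the listed edges, {2–4, 0–2, 0–5, 1–3} are in the MST → 4.

4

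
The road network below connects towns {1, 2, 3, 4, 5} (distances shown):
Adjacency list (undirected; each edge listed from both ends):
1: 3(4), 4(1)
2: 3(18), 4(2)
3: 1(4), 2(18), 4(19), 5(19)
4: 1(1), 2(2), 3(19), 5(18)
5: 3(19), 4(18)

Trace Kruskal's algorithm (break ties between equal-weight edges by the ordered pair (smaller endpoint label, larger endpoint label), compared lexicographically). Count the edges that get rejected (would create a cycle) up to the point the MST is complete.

1

Kruskal's algorithm — process edges by increasing weight (ties by edge label):
1—4 (1): add. Components now {1,4} {2} {3} {5}
2—4 (2): add. Components now {1,2,4} {3} {5}
1—3 (4): add. Components now {1,2,3,4} {5}
2—3 (18): skip — 2 and 3 already connected.
4—5 (18): add. Components now {1,2,3,4,5}
Edges rejected before the tree was complete: 1.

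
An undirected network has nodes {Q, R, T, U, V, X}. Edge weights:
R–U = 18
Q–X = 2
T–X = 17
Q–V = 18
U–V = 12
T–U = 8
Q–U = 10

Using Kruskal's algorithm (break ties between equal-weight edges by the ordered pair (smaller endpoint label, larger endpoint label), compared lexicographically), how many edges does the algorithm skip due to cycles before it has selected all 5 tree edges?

2

Kruskal: consider edges lightest-first.
Q–X (2): add — endpoints in different components.
T–U (8): add — endpoints in different components.
Q–U (10): add — endpoints in different components.
U–V (12): add — endpoints in different components.
T–X (17): skip — T and X already connected.
Q–V (18): skip — V and Q already connected.
R–U (18): add — endpoints in different components.
Edges rejected before the tree was complete: 2.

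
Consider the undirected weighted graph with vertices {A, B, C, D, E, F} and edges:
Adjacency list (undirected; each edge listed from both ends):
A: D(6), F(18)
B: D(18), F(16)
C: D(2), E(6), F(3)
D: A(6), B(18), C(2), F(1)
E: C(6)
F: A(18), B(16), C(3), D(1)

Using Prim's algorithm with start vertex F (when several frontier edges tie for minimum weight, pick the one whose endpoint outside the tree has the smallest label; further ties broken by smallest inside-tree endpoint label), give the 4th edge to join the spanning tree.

Prim's algorithm from F:
Step 1: frontier [D F 1, C F 3, B F 16, A F 18] → take D F (1); add D.
Step 2: frontier [C D 2, A D 6, B D 18, C F 3, B F 16, A F 18] → take C D (2); add C.
Step 3: frontier [C E 6, A D 6, B D 18, B F 16, A F 18] → take A D (6); add A.
Step 4: frontier [C E 6, B D 18, B F 16] → take C E (6); add E.
Step 5: frontier [B D 18, B F 16] → take B F (16); add B.
The 4th edge added is C E.

C-E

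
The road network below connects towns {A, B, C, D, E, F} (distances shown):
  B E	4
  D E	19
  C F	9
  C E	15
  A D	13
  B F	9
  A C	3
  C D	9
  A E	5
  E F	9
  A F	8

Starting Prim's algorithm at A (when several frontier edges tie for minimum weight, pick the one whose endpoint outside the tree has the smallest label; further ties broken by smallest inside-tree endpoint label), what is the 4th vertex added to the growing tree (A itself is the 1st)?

Prim's algorithm from A:
Step 1: cheapest edge leaving the tree is A C (3); add C.
Step 2: cheapest edge leaving the tree is A E (5); add E.
Step 3: cheapest edge leaving the tree is B E (4); add B.
Step 4: cheapest edge leaving the tree is A F (8); add F.
Step 5: cheapest edge leaving the tree is C D (9); add D.
Vertex order: A, C, E, B, F, D. The 4th vertex is B.

B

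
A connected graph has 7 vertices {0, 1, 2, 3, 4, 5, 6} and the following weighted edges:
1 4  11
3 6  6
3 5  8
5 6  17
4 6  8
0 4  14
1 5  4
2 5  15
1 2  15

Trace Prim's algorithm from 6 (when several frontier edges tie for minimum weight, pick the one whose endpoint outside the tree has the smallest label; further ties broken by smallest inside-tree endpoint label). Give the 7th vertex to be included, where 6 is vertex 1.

2

Grow the tree from 6 using Prim:
Step 1: frontier [3 6 6, 4 6 8, 5 6 17] → take 3 6 (6); add 3.
Step 2: frontier [3 5 8, 4 6 8, 5 6 17] → take 4 6 (8); add 4.
Step 3: frontier [3 5 8, 1 4 11, 0 4 14, 5 6 17] → take 3 5 (8); add 5.
Step 4: frontier [1 4 11, 0 4 14, 1 5 4, 2 5 15] → take 1 5 (4); add 1.
Step 5: frontier [1 2 15, 0 4 14, 2 5 15] → take 0 4 (14); add 0.
Step 6: frontier [1 2 15, 2 5 15] → take 1 2 (15); add 2.
Vertex order: 6, 3, 4, 5, 1, 0, 2. The 7th vertex is 2.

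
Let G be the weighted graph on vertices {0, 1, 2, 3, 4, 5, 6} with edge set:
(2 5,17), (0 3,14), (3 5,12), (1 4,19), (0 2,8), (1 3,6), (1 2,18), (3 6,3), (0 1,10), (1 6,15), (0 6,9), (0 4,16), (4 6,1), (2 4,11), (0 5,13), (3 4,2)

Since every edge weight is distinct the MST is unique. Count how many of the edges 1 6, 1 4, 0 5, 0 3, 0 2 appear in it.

Sort edges by weight, then run Kruskal:
4 6 (1): add — endpoints in different components.
3 4 (2): add — endpoints in different components.
3 6 (3): skip — 3 and 6 already connected.
1 3 (6): add — endpoints in different components.
0 2 (8): add — endpoints in different components.
0 6 (9): add — endpoints in different components.
0 1 (10): skip — 0 and 1 already connected.
2 4 (11): skip — 2 and 4 already connected.
3 5 (12): add — endpoints in different components.
MST edge set: {4 6, 3 4, 1 3, 0 2, 0 6, 3 5}.
Of the listed edges, {0 2} are in the MST → 1.

1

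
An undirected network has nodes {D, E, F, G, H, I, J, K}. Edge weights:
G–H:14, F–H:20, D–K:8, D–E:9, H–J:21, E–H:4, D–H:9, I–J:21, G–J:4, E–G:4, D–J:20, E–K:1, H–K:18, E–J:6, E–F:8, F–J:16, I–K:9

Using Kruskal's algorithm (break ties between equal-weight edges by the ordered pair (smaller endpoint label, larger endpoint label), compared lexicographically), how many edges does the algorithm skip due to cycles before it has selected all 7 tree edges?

3

Kruskal: consider edges lightest-first.
E–K (1): add — endpoints in different components.
E–G (4): add — endpoints in different components.
E–H (4): add — endpoints in different components.
G–J (4): add — endpoints in different components.
E–J (6): skip — E and J already connected.
D–K (8): add — endpoints in different components.
E–F (8): add — endpoints in different components.
D–E (9): skip — D and E already connected.
D–H (9): skip — D and H already connected.
I–K (9): add — endpoints in different components.
Edges rejected before the tree was complete: 3.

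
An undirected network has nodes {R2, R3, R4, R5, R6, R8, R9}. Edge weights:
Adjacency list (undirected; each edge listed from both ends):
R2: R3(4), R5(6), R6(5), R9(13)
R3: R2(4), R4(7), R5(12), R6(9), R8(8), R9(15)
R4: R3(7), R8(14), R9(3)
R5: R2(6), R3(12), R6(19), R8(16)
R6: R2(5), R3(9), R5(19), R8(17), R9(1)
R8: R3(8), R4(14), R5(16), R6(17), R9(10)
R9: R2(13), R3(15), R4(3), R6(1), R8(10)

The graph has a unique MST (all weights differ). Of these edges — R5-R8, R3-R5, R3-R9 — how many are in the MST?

Kruskal: consider edges lightest-first.
R6-R9 (1): add — endpoints in different components.
R4-R9 (3): add — endpoints in different components.
R2-R3 (4): add — endpoints in different components.
R2-R6 (5): add — endpoints in different components.
R2-R5 (6): add — endpoints in different components.
R3-R4 (7): skip — R4 and R3 already connected.
R3-R8 (8): add — endpoints in different components.
MST edge set: {R6-R9, R4-R9, R2-R3, R2-R6, R2-R5, R3-R8}.
Of the listed edges, {} are in the MST → 0.

0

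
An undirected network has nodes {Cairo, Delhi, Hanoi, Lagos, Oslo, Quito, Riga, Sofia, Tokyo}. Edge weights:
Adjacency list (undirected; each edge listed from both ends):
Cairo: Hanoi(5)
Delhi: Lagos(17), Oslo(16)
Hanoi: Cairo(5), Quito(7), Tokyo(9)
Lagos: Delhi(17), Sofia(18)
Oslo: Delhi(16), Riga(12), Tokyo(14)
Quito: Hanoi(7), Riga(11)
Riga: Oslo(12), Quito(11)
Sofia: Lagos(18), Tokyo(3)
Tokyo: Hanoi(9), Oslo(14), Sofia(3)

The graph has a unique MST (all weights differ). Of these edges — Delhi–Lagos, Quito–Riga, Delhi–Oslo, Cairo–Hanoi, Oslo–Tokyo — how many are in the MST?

Sort edges by weight, then run Kruskal:
Sofia–Tokyo (3): add — endpoints in different components.
Cairo–Hanoi (5): add — endpoints in different components.
Hanoi–Quito (7): add — endpoints in different components.
Hanoi–Tokyo (9): add — endpoints in different components.
Quito–Riga (11): add — endpoints in different components.
Oslo–Riga (12): add — endpoints in different components.
Oslo–Tokyo (14): skip — Oslo and Tokyo already connected.
Delhi–Oslo (16): add — endpoints in different components.
Delhi–Lagos (17): add — endpoints in different components.
MST edge set: {Sofia–Tokyo, Cairo–Hanoi, Hanoi–Quito, Hanoi–Tokyo, Quito–Riga, Oslo–Riga, Delhi–Oslo, Delhi–Lagos}.
Of the listed edges, {Delhi–Lagos, Quito–Riga, Delhi–Oslo, Cairo–Hanoi} are in the MST → 4.

4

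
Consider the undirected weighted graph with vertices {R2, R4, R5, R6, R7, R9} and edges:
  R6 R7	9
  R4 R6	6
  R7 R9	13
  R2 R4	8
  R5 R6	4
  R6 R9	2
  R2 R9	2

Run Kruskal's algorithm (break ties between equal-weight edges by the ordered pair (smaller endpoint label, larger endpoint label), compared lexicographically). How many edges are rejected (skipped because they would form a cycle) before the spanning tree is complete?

1

Kruskal's algorithm — process edges by increasing weight (ties by edge label):
R2 R9 (2): add. Components now {R5} {R4} {R6} {R7} {R2,R9}
R6 R9 (2): add. Components now {R5} {R4} {R2,R6,R9} {R7}
R5 R6 (4): add. Components now {R2,R5,R6,R9} {R4} {R7}
R4 R6 (6): add. Components now {R2,R4,R5,R6,R9} {R7}
R2 R4 (8): skip — R4 and R2 already connected.
R6 R7 (9): add. Components now {R2,R4,R5,R6,R7,R9}
Edges rejected before the tree was complete: 1.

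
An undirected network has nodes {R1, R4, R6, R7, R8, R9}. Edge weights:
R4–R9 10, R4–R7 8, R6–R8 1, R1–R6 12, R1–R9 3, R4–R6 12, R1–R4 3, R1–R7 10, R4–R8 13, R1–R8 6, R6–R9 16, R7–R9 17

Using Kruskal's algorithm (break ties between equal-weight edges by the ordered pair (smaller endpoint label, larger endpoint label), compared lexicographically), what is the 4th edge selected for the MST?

Sort edges by weight, then run Kruskal:
R6–R8 (1): add — endpoints in different components.
R1–R4 (3): add — endpoints in different components.
R1–R9 (3): add — endpoints in different components.
R1–R8 (6): add — endpoints in different components.
R4–R7 (8): add — endpoints in different components.
The 4th edge added is R1–R8.

R1-R8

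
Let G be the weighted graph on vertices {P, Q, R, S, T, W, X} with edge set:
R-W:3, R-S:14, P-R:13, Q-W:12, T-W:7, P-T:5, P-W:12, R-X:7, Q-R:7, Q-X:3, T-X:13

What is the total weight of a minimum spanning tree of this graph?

39

Kruskal: consider edges lightest-first.
Q-X (3): add. Components now {W} {R} {T} {Q,X} {S} {P}
R-W (3): add. Components now {R,W} {T} {Q,X} {S} {P}
P-T (5): add. Components now {R,W} {P,T} {Q,X} {S}
Q-R (7): add. Components now {Q,R,W,X} {P,T} {S}
R-X (7): skip — R and X already connected.
T-W (7): add. Components now {P,Q,R,T,W,X} {S}
P-W (12): skip — W and P already connected.
Q-W (12): skip — W and Q already connected.
P-R (13): skip — R and P already connected.
T-X (13): skip — T and X already connected.
R-S (14): add. Components now {P,Q,R,S,T,W,X}
MST edges: Q-X, R-W, P-T, Q-R, T-W, R-S; total weight 3+3+5+7+7+14 = 39.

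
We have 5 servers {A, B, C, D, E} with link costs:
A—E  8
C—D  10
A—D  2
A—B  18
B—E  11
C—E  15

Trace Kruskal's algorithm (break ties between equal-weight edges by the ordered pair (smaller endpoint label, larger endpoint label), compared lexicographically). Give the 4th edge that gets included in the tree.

Kruskal's algorithm — process edges by increasing weight (ties by edge label):
A—D (2): add. Components now {A,D} {B} {C} {E}
A—E (8): add. Components now {A,D,E} {B} {C}
C—D (10): add. Components now {A,C,D,E} {B}
B—E (11): add. Components now {A,B,C,D,E}
The 4th edge added is B—E.

B-E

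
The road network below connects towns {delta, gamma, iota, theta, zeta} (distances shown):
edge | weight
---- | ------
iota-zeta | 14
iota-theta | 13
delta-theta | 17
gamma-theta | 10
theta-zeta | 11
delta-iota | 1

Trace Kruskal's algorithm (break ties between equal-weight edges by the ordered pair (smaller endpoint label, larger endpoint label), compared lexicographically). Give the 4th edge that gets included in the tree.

iota-theta

Kruskal: consider edges lightest-first.
delta-iota (1): add — endpoints in different components.
gamma-theta (10): add — endpoints in different components.
theta-zeta (11): add — endpoints in different components.
iota-theta (13): add — endpoints in different components.
The 4th edge added is iota-theta.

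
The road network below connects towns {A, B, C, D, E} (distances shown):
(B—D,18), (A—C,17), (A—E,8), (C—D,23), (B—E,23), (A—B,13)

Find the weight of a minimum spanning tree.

Kruskal: consider edges lightest-first.
A—E (8): add. Components now {A,E} {B} {C} {D}
A—B (13): add. Components now {A,B,E} {C} {D}
A—C (17): add. Components now {A,B,C,E} {D}
B—D (18): add. Components now {A,B,C,D,E}
MST edges: A—E, A—B, A—C, B—D; total weight 8+13+17+18 = 56.

56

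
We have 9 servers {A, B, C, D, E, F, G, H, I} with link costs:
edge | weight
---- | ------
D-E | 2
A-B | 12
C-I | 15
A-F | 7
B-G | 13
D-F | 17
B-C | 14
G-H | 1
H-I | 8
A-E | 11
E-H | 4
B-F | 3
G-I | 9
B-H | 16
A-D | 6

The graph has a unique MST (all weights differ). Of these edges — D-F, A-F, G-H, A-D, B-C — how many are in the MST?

Sort edges by weight, then run Kruskal:
G-H (1): add — endpoints in different components.
D-E (2): add — endpoints in different components.
B-F (3): add — endpoints in different components.
E-H (4): add — endpoints in different components.
A-D (6): add — endpoints in different components.
A-F (7): add — endpoints in different components.
H-I (8): add — endpoints in different components.
G-I (9): skip — G and I already connected.
A-E (11): skip — A and E already connected.
A-B (12): skip — A and B already connected.
B-G (13): skip — B and G already connected.
B-C (14): add — endpoints in different components.
MST edge set: {G-H, D-E, B-F, E-H, A-D, A-F, H-I, B-C}.
Of the listed edges, {A-F, G-H, A-D, B-C} are in the MST → 4.

4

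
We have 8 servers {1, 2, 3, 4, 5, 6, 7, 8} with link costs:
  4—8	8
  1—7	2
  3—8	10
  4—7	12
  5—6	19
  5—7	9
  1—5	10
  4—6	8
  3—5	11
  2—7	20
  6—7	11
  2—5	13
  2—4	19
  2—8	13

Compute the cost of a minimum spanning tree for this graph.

Prim's algorithm from 7:
Step 1: cheapest edge leaving the tree is 1—7 (2); add 1.
Step 2: cheapest edge leaving the tree is 5—7 (9); add 5.
Step 3: cheapest edge leaving the tree is 3—5 (11); add 3.
Step 4: cheapest edge leaving the tree is 3—8 (10); add 8.
Step 5: cheapest edge leaving the tree is 4—8 (8); add 4.
Step 6: cheapest edge leaving the tree is 4—6 (8); add 6.
Step 7: cheapest edge leaving the tree is 2—5 (13); add 2.
MST edges: 1—7, 5—7, 3—5, 3—8, 4—8, 4—6, 2—5; total weight 2+9+11+10+8+8+13 = 61.

61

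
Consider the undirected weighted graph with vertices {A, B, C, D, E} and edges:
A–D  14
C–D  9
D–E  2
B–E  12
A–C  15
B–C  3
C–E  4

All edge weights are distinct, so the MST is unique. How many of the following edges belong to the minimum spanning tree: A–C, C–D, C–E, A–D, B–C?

3

Kruskal: consider edges lightest-first.
D–E (2): add. Components now {A} {B} {C} {D,E}
B–C (3): add. Components now {A} {B,C} {D,E}
C–E (4): add. Components now {A} {B,C,D,E}
C–D (9): skip — C and D already connected.
B–E (12): skip — B and E already connected.
A–D (14): add. Components now {A,B,C,D,E}
MST edge set: {D–E, B–C, C–E, A–D}.
Of the listed edges, {C–E, A–D, B–C} are in the MST → 3.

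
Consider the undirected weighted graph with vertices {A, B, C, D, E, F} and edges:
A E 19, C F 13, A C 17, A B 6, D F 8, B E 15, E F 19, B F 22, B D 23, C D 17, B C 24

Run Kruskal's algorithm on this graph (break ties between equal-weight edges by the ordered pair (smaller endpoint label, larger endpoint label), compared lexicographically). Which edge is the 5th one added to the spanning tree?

Sort edges by weight, then run Kruskal:
A B (6): add. Components now {A,B} {C} {D} {E} {F}
D F (8): add. Components now {A,B} {C} {D,F} {E}
C F (13): add. Components now {A,B} {C,D,F} {E}
B E (15): add. Components now {A,B,E} {C,D,F}
A C (17): add. Components now {A,B,C,D,E,F}
The 5th edge added is A C.

A-C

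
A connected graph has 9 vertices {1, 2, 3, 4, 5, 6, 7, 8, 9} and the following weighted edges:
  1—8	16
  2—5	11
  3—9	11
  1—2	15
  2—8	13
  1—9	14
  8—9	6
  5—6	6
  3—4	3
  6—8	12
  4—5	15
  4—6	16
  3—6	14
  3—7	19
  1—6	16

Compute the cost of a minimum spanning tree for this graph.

Kruskal: consider edges lightest-first.
3—4 (3): add — endpoints in different components.
5—6 (6): add — endpoints in different components.
8—9 (6): add — endpoints in different components.
2—5 (11): add — endpoints in different components.
3—9 (11): add — endpoints in different components.
6—8 (12): add — endpoints in different components.
2—8 (13): skip — 2 and 8 already connected.
1—9 (14): add — endpoints in different components.
3—6 (14): skip — 3 and 6 already connected.
1—2 (15): skip — 1 and 2 already connected.
4—5 (15): skip — 4 and 5 already connected.
1—6 (16): skip — 1 and 6 already connected.
1—8 (16): skip — 1 and 8 already connected.
4—6 (16): skip — 4 and 6 already connected.
3—7 (19): add — endpoints in different components.
MST edges: 3—4, 5—6, 8—9, 2—5, 3—9, 6—8, 1—9, 3—7; total weight 3+6+6+11+11+12+14+19 = 82.

82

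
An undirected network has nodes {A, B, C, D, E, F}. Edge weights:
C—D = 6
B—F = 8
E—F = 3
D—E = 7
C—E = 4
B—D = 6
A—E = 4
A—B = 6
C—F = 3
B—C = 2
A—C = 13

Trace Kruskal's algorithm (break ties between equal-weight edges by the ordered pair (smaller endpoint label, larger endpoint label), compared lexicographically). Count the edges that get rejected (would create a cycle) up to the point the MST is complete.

2

Sort edges by weight, then run Kruskal:
B—C (2): add — endpoints in different components.
C—F (3): add — endpoints in different components.
E—F (3): add — endpoints in different components.
A—E (4): add — endpoints in different components.
C—E (4): skip — C and E already connected.
A—B (6): skip — A and B already connected.
B—D (6): add — endpoints in different components.
Edges rejected before the tree was complete: 2.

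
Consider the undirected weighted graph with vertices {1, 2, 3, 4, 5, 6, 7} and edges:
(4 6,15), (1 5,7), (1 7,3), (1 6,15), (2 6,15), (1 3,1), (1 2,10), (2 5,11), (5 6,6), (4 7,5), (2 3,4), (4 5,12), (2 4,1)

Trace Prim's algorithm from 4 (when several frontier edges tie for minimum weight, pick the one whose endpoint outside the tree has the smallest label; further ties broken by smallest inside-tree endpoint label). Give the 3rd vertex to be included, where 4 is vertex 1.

Prim, starting at 4.
Step 1: frontier [2 4 1, 4 7 5, 4 5 12, 4 6 15] → take 2 4 (1); add 2.
Step 2: frontier [2 3 4, 1 2 10, 2 5 11, 2 6 15, 4 7 5, 4 5 12, 4 6 15] → take 2 3 (4); add 3.
Step 3: frontier [1 2 10, 2 5 11, 2 6 15, 1 3 1, 4 7 5, 4 5 12, 4 6 15] → take 1 3 (1); add 1.
Step 4: frontier [1 7 3, 1 5 7, 1 6 15, 2 5 11, 2 6 15, 4 7 5, 4 5 12, 4 6 15] → take 1 7 (3); add 7.
Step 5: frontier [1 5 7, 1 6 15, 2 5 11, 2 6 15, 4 5 12, 4 6 15] → take 1 5 (7); add 5.
Step 6: frontier [1 6 15, 2 6 15, 4 6 15, 5 6 6] → take 5 6 (6); add 6.
Vertex order: 4, 2, 3, 1, 7, 5, 6. The 3rd vertex is 3.

3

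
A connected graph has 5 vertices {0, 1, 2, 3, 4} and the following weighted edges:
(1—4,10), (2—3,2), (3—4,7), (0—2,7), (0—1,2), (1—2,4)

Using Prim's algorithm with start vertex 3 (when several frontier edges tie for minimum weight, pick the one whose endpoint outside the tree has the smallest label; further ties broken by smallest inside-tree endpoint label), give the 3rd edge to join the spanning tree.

Prim, starting at 3.
Step 1: frontier [2—3 2, 3—4 7] → take 2—3 (2); add 2.
Step 2: frontier [1—2 4, 0—2 7, 3—4 7] → take 1—2 (4); add 1.
Step 3: frontier [0—1 2, 1—4 10, 0—2 7, 3—4 7] → take 0—1 (2); add 0.
Step 4: frontier [1—4 10, 3—4 7] → take 3—4 (7); add 4.
The 3rd edge added is 0—1.

0-1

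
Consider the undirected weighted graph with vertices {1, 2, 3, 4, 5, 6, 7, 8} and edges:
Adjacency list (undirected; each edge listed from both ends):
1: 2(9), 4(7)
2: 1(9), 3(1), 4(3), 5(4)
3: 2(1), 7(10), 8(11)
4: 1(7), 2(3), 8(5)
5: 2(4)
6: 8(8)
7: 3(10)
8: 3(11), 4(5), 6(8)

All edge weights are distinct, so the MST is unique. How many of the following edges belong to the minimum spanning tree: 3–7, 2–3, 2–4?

3

Kruskal: consider edges lightest-first.
2–3 (1): add — endpoints in different components.
2–4 (3): add — endpoints in different components.
2–5 (4): add — endpoints in different components.
4–8 (5): add — endpoints in different components.
1–4 (7): add — endpoints in different components.
6–8 (8): add — endpoints in different components.
1–2 (9): skip — 1 and 2 already connected.
3–7 (10): add — endpoints in different components.
MST edge set: {2–3, 2–4, 2–5, 4–8, 1–4, 6–8, 3–7}.
Of the listed edges, {3–7, 2–3, 2–4} are in the MST → 3.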